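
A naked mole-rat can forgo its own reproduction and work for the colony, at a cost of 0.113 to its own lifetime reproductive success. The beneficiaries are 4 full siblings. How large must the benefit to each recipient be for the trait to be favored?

0.0565

r to a full sibling = 1/2 (full sibs share both parents — two paths of length 2: r = 2·(1/2)^2 = 1/2).
Hamilton's rule with n recipients of equal r: n·r·B > C, so B > C/(n·r) = 0.113/(4·0.5) = 0.0565.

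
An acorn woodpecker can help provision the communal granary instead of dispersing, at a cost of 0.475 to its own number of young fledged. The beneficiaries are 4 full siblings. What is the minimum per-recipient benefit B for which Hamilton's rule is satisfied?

r to a full sibling = 1/2 (full sibs share both parents — two paths of length 2: r = 2·(1/2)^2 = 1/2).
Hamilton's rule with n recipients of equal r: n·r·B > C, so B > C/(n·r) = 0.475/(4·0.5) = 0.2375.

0.2375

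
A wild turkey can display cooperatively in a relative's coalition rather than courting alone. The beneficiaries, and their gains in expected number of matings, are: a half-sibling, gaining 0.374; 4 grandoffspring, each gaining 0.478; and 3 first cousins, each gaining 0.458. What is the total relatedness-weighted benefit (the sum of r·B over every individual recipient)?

0.74325

r to a half-sibling = 0.25 (half-sibs share one parent — one path of length 2: r = (1/2)^2 = 1/4).
r to a grandoffspring = 0.25 (two parent–offspring links: r = (1/2)^2 = 1/4).
r to a first cousin = 1/8 (first cousins share one grandparent pair — two paths of length 4: r = 2·(1/2)^4 = 1/8).
Summing one r·B term per recipient: 1·0.25·0.374 + 4·0.25·0.478 + 3·0.125·0.458 = 0.74325.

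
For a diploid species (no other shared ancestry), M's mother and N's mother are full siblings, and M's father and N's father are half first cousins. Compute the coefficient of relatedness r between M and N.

0.140625

Independent pedigree routes through distinct common ancestors add.
M and N are related in two ways: first cousins through their mothers (r = 1/8) and half second cousins through their fathers (r = 1/64).
r = 1/8 + 1/64 = 9/64 = 0.140625.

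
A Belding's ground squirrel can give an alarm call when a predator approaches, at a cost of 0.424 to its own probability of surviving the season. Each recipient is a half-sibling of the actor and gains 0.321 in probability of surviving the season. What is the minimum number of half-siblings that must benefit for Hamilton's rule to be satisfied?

6

r to a half-sibling = 1/4 (half-sibs share one parent — one path of length 2: r = (1/2)^2 = 1/4).
Hamilton's rule: n·r·B > C  ⇒  n > C/(r·B) = 0.424/(0.25·0.321) = 5.283.
The smallest integer exceeding 5.283 is 6.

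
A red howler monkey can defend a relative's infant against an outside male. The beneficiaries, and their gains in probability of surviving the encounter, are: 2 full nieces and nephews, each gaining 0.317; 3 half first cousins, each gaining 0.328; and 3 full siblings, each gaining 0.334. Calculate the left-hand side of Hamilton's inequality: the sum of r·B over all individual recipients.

r to a full niece or nephew = 1/4 (full aunt/uncle↔niece/nephew: two paths of length 3 through the shared grandparent pair: r = 2·(1/2)^3 = 1/4).
r to a half first cousin = 0.0625 (half first cousins share one grandparent — one path of length 4: r = (1/2)^4 = 1/16).
r to a full sibling = 0.5 (full sibs share both parents — two paths of length 2: r = 2·(1/2)^2 = 1/2).
Summing one r·B term per recipient: 2·0.25·0.317 + 3·0.0625·0.328 + 3·0.5·0.334 = 0.721.

0.721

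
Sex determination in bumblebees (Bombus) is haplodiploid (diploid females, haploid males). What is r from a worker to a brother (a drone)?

0.25

Her haploid brother carries none of their father's genes and a random half of their mother's genome; that half matches the maternal half of her own genome with probability 1/2: r = 1/2 · 1/2 = 1/4.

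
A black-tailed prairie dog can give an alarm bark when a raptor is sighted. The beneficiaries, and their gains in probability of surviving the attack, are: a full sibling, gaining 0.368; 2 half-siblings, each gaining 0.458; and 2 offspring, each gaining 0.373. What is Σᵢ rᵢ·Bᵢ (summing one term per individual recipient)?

r to a full sibling = 1/2 (full sibs share both parents — two paths of length 2: r = 2·(1/2)^2 = 1/2).
r to a half-sibling = 1/4 (half-sibs share one parent — one path of length 2: r = (1/2)^2 = 1/4).
r to an offspring = 0.5 (one parent–offspring link: r = (1/2)^1 = 1/2).
Summing one r·B term per recipient: 1·0.5·0.368 + 2·0.25·0.458 + 2·0.5·0.373 = 0.786.

0.786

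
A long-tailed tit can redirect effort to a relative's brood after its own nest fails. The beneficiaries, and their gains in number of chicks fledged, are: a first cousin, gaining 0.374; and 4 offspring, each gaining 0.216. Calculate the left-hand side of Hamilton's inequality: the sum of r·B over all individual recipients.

0.47875

r to a first cousin = 1/8 (first cousins share one grandparent pair — two paths of length 4: r = 2·(1/2)^4 = 1/8).
r to an offspring = 0.5 (one parent–offspring link: r = (1/2)^1 = 1/2).
Summing one r·B term per recipient: 1·0.125·0.374 + 4·0.5·0.216 = 0.47875.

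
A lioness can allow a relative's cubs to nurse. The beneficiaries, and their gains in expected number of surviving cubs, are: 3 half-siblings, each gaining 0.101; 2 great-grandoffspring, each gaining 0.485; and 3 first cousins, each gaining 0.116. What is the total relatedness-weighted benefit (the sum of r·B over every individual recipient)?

0.2405

r to a half-sibling = 0.25 (half-sibs share one parent — one path of length 2: r = (1/2)^2 = 1/4).
r to a great-grandoffspring = 0.125 (three parent–offspring links: r = (1/2)^3 = 1/8).
r to a first cousin = 0.125 (first cousins share one grandparent pair — two paths of length 4: r = 2·(1/2)^4 = 1/8).
Summing one r·B term per recipient: 3·0.25·0.101 + 2·0.125·0.485 + 3·0.125·0.116 = 0.2405.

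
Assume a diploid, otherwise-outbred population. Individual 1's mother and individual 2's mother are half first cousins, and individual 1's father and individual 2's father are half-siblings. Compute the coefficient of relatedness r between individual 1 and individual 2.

0.078125

Relatedness sums over independent paths through distinct common ancestors.
Individual 1 and individual 2 are related in two ways: half second cousins through their mothers (r = 1/64) and half first cousins through their fathers (r = 1/16).
r = 1/64 + 1/16 = 5/64 = 0.078125.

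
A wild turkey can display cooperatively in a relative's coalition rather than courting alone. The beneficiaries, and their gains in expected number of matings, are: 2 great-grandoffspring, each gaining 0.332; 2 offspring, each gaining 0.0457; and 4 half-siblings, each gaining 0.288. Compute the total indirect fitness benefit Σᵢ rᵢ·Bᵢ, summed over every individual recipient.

r to a great-grandoffspring = 0.125 (three parent–offspring links: r = (1/2)^3 = 1/8).
r to an offspring = 0.5 (one parent–offspring link: r = (1/2)^1 = 1/2).
r to a half-sibling = 0.25 (half-sibs share one parent — one path of length 2: r = (1/2)^2 = 1/4).
Summing one r·B term per recipient: 2·0.125·0.332 + 2·0.5·0.0457 + 4·0.25·0.288 = 0.4167.

0.4167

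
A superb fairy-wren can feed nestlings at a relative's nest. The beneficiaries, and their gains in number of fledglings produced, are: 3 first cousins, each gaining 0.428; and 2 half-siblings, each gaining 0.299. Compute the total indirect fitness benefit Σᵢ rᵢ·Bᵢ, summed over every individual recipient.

0.31

r to a first cousin = 1/8 (first cousins share one grandparent pair — two paths of length 4: r = 2·(1/2)^4 = 1/8).
r to a half-sibling = 1/4 (half-sibs share one parent — one path of length 2: r = (1/2)^2 = 1/4).
Summing one r·B term per recipient: 3·0.125·0.428 + 2·0.25·0.299 = 0.31.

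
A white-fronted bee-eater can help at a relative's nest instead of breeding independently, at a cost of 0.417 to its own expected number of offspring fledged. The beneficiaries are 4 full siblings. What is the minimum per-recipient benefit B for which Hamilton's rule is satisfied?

r to a full sibling = 1/2 (full sibs share both parents — two paths of length 2: r = 2·(1/2)^2 = 1/2).
Hamilton's rule with n recipients of equal r: n·r·B > C, so B > C/(n·r) = 0.417/(4·0.5) = 0.2085.

0.2085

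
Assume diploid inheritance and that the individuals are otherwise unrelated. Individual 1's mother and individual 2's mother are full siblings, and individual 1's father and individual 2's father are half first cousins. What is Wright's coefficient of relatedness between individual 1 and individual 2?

Independent pedigree routes through distinct common ancestors add.
Individual 1 and individual 2 are related in two ways: first cousins through their mothers (r = 1/8) and half second cousins through their fathers (r = 1/64).
r = 1/8 + 1/64 = 0.140625.

0.140625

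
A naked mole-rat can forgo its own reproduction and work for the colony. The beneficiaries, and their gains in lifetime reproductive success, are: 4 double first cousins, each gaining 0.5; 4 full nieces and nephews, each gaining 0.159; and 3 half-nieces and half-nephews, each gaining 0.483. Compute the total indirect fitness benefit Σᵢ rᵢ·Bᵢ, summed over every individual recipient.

r to a double first cousin = 1/4 (double first cousins share both grandparent pairs — four paths of length 4: r = 4·(1/2)^4 = 1/4).
r to a full niece or nephew = 1/4 (full aunt/uncle↔niece/nephew: two paths of length 3 through the shared grandparent pair: r = 2·(1/2)^3 = 1/4).
r to a half-niece or half-nephew = 0.125 (half-aunt/uncle↔niece/nephew: one path of length 3: r = (1/2)^3 = 1/8).
Summing one r·B term per recipient: 4·0.25·0.5 + 4·0.25·0.159 + 3·0.125·0.483 = 0.840125.

0.840125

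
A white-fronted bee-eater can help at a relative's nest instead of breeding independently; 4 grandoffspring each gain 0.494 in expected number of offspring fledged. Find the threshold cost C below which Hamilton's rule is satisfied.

0.494

r to a grandoffspring = 0.25 (two parent–offspring links: r = (1/2)^2 = 1/4).
Hamilton's rule: n·r·B > C, so the trait is favored while C < n·r·B = 4·0.25·0.494 = 0.494.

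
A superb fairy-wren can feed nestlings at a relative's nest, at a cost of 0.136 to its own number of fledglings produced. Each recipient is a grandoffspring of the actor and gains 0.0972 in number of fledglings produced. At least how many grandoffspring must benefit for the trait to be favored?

6

r to a grandoffspring = 0.25 (two parent–offspring links: r = (1/2)^2 = 1/4).
Hamilton's rule: n·r·B > C  ⇒  n > C/(r·B) = 0.136/(0.25·0.0972) = 5.597.
The smallest integer exceeding 5.597 is 6.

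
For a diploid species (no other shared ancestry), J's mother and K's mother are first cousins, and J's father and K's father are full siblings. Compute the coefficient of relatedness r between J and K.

0.15625

Independent pedigree routes through distinct common ancestors add.
J and K are related in two ways: second cousins through their mothers (r = 1/32) and first cousins through their fathers (r = 1/8).
r = 1/32 + 1/8 = 5/32 = 0.15625.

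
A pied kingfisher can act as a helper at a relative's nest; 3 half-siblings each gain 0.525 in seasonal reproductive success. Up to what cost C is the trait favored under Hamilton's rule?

r to a half-sibling = 1/4 (half-sibs share one parent — one path of length 2: r = (1/2)^2 = 1/4).
Hamilton's rule: n·r·B > C, so the trait is favored while C < n·r·B = 3·0.25·0.525 = 0.39375.

0.39375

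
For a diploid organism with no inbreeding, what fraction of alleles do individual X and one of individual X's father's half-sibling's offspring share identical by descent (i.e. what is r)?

Each parent–offspring link contributes a factor of 1/2, and independent paths through distinct common ancestors add.
Half first cousins share one grandparent — one path of length 4: r = (1/2)^4 = 1/16.

0.0625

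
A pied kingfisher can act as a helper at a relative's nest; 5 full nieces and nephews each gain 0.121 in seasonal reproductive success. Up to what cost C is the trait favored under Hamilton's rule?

r to a full niece or nephew = 1/4 (full aunt/uncle↔niece/nephew: two paths of length 3 through the shared grandparent pair: r = 2·(1/2)^3 = 1/4).
Hamilton's rule: n·r·B > C, so the trait is favored while C < n·r·B = 5·0.25·0.121 = 0.15125.

0.15125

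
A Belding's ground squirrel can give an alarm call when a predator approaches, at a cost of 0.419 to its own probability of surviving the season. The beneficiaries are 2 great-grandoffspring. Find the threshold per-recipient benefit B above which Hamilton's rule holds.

r to a great-grandoffspring = 0.125 (three parent–offspring links: r = (1/2)^3 = 1/8).
Hamilton's rule with n recipients of equal r: n·r·B > C, so B > C/(n·r) = 0.419/(2·0.125) = 1.676.

1.676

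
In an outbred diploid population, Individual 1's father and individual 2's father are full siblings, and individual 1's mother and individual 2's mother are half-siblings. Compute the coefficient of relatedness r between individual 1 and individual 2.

Independent pedigree routes through distinct common ancestors add.
Individual 1 and individual 2 are related in two ways: first cousins through their fathers (r = 1/8) and half first cousins through their mothers (r = 1/16).
r = 1/8 + 1/16 = 3/16 = 0.1875.

0.1875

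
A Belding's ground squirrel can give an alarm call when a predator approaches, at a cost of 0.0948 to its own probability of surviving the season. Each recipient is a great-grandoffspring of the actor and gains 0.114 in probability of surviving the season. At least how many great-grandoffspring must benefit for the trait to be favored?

r to a great-grandoffspring = 1/8 (three parent–offspring links: r = (1/2)^3 = 1/8).
Hamilton's rule: n·r·B > C  ⇒  n > C/(r·B) = 0.0948/(0.125·0.114) = 6.653.
The smallest integer exceeding 6.653 is 7.

7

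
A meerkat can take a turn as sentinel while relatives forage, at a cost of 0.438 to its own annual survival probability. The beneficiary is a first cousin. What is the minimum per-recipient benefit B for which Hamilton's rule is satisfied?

3.504

r to a first cousin = 0.125 (first cousins share one grandparent pair — two paths of length 4: r = 2·(1/2)^4 = 1/8).
Hamilton's rule with n recipients of equal r: n·r·B > C, so B > C/(n·r) = 0.438/(1·0.125) = 3.504.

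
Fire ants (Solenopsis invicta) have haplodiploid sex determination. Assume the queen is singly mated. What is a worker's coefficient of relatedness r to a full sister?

Haplodiploid full sisters inherit their father's entire haploid genome identically (contributing 1/2) and on average half of their mother's contribution (1/2 · 1/2 = 1/4); r = 1/2 + 1/4 = 3/4.

0.75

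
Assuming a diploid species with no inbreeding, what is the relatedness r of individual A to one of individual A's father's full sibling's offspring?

Each parent–offspring link contributes a factor of 1/2, and independent paths through distinct common ancestors add.
First cousins share one grandparent pair — two paths of length 4: r = 2·(1/2)^4 = 1/8.

0.125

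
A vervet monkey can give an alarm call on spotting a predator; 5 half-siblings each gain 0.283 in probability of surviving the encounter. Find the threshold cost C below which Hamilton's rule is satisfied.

0.35375

r to a half-sibling = 0.25 (half-sibs share one parent — one path of length 2: r = (1/2)^2 = 1/4).
Hamilton's rule: n·r·B > C, so the trait is favored while C < n·r·B = 5·0.25·0.283 = 0.35375.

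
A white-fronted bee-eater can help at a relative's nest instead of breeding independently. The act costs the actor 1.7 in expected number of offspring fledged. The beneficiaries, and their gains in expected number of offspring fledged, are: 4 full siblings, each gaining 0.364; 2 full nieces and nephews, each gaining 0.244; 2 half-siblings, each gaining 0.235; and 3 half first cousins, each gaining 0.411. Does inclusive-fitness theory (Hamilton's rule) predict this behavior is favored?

No

Hamilton's rule: the trait is favored when the sum of r·B over every recipient exceeds the actor's cost C.
r to a full sibling = 0.5 (full sibs share both parents — two paths of length 2: r = 2·(1/2)^2 = 1/2).
r to a full niece or nephew = 0.25 (full aunt/uncle↔niece/nephew: two paths of length 3 through the shared grandparent pair: r = 2·(1/2)^3 = 1/4).
r to a half-sibling = 0.25 (half-sibs share one parent — one path of length 2: r = (1/2)^2 = 1/4).
r to a half first cousin = 1/16 (half first cousins share one grandparent — one path of length 4: r = (1/2)^4 = 1/16).
Summing one r·B term per recipient: 4·0.5·0.364 + 2·0.25·0.244 + 2·0.25·0.235 + 3·0.0625·0.411 = 1.0445625.
1.0445625 < 1.7: the indirect benefit is less than the cost.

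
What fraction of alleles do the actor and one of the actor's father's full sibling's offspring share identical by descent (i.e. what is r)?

0.125

Each parent–offspring link contributes a factor of 1/2, and independent paths through distinct common ancestors add.
First cousins share one grandparent pair — two paths of length 4: r = 2·(1/2)^4 = 1/8.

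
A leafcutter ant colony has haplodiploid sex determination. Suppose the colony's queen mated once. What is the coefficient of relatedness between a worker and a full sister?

0.75

Haplodiploid full sisters inherit their father's entire haploid genome identically (contributing 1/2) and on average half of their mother's contribution (1/2 · 1/2 = 1/4); r = 1/2 + 1/4 = 3/4.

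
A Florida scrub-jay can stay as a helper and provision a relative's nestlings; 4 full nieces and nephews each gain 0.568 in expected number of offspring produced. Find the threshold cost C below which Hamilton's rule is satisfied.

r to a full niece or nephew = 0.25 (full aunt/uncle↔niece/nephew: two paths of length 3 through the shared grandparent pair: r = 2·(1/2)^3 = 1/4).
Hamilton's rule: n·r·B > C, so the trait is favored while C < n·r·B = 4·0.25·0.568 = 0.568.

0.568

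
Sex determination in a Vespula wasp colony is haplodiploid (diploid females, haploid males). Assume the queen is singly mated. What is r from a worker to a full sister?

0.75

Haplodiploid full sisters inherit their father's entire haploid genome identically (contributing 1/2) and on average half of their mother's contribution (1/2 · 1/2 = 1/4); r = 1/2 + 1/4 = 3/4.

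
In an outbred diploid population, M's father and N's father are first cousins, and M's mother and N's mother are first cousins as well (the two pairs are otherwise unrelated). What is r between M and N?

0.0625

Relatedness sums over independent paths through distinct common ancestors.
M and N are related in two ways: second cousins through their fathers (r = 1/32) and second cousins through their mothers (r = 1/32).
r = 1/32 + 1/32 = 1/16 = 0.0625.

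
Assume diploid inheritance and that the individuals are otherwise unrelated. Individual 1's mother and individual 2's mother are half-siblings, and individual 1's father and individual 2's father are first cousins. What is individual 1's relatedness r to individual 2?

0.09375

Independent pedigree routes through distinct common ancestors add.
Individual 1 and individual 2 are related in two ways: half first cousins through their mothers (r = 1/16) and second cousins through their fathers (r = 1/32).
r = 1/16 + 1/32 = 3/32 = 0.09375.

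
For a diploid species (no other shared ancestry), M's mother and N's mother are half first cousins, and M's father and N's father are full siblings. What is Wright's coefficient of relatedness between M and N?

0.140625

With two independent routes of shared ancestry, r is the sum of the two contributions.
M and N are related in two ways: half second cousins through their mothers (r = 1/64) and first cousins through their fathers (r = 1/8).
r = 1/64 + 1/8 = 0.140625.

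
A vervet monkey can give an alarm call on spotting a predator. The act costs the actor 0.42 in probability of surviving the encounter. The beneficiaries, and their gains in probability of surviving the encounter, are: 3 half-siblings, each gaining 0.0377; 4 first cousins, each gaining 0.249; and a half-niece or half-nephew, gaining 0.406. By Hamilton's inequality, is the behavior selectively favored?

Hamilton's rule: the trait is favored when the sum of r·B over every recipient exceeds the actor's cost C.
r to a half-sibling = 1/4 (half-sibs share one parent — one path of length 2: r = (1/2)^2 = 1/4).
r to a first cousin = 0.125 (first cousins share one grandparent pair — two paths of length 4: r = 2·(1/2)^4 = 1/8).
r to a half-niece or half-nephew = 0.125 (half-aunt/uncle↔niece/nephew: one path of length 3: r = (1/2)^3 = 1/8).
Summing one r·B term per recipient: 3·0.25·0.0377 + 4·0.125·0.249 + 1·0.125·0.406 = 0.203525.
0.203525 < 0.42: the indirect benefit is less than the cost.

No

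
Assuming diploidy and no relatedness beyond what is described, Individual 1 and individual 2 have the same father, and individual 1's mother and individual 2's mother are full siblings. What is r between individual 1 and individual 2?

With two independent routes of shared ancestry, r is the sum of the two contributions.
Individual 1 and individual 2 are related in two ways: half-sibs through their shared father (r = 1/4) and first cousins through their mothers (r = 1/8).
r = 1/4 + 1/8 = 0.375.

0.375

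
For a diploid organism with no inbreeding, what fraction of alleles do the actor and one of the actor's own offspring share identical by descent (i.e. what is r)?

0.5

Each parent–offspring link contributes a factor of 1/2, and independent paths through distinct common ancestors add.
One parent–offspring link: r = (1/2)^1 = 1/2.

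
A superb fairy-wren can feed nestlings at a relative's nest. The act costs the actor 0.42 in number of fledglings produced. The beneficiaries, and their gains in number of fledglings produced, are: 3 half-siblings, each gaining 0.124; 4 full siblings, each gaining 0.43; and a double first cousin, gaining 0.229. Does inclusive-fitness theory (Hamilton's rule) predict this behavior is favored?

Hamilton's rule: the trait is favored when the sum of r·B over every recipient exceeds the actor's cost C.
r to a half-sibling = 0.25 (half-sibs share one parent — one path of length 2: r = (1/2)^2 = 1/4).
r to a full sibling = 0.5 (full sibs share both parents — two paths of length 2: r = 2·(1/2)^2 = 1/2).
r to a double first cousin = 0.25 (double first cousins share both grandparent pairs — four paths of length 4: r = 4·(1/2)^4 = 1/4).
Summing one r·B term per recipient: 3·0.25·0.124 + 4·0.5·0.43 + 1·0.25·0.229 = 1.01025.
1.01025 > 0.42: the indirect benefit exceeds the cost.

Yes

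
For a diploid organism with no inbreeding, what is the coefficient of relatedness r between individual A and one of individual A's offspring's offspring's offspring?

Each parent–offspring link contributes a factor of 1/2, and independent paths through distinct common ancestors add.
Three parent–offspring links: r = (1/2)^3 = 1/8.

0.125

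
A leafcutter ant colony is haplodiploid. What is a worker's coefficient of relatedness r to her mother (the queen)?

One meiotic link between diploid queen and diploid daughter: r = 1/2.

0.5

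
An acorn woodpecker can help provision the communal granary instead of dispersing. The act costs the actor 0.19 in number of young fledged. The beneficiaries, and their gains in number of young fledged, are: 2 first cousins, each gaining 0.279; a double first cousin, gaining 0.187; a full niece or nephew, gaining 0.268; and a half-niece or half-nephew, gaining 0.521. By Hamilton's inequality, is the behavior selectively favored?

Yes

Hamilton's rule: the trait is favored when the sum of r·B over every recipient exceeds the actor's cost C.
r to a first cousin = 0.125 (first cousins share one grandparent pair — two paths of length 4: r = 2·(1/2)^4 = 1/8).
r to a double first cousin = 0.25 (double first cousins share both grandparent pairs — four paths of length 4: r = 4·(1/2)^4 = 1/4).
r to a full niece or nephew = 0.25 (full aunt/uncle↔niece/nephew: two paths of length 3 through the shared grandparent pair: r = 2·(1/2)^3 = 1/4).
r to a half-niece or half-nephew = 0.125 (half-aunt/uncle↔niece/nephew: one path of length 3: r = (1/2)^3 = 1/8).
Summing one r·B term per recipient: 2·0.125·0.279 + 1·0.25·0.187 + 1·0.25·0.268 + 1·0.125·0.521 = 0.248625.
0.248625 > 0.19: the indirect benefit exceeds the cost.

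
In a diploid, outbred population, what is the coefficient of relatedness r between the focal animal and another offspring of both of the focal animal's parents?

Each parent–offspring link contributes a factor of 1/2, and independent paths through distinct common ancestors add.
Full sibs share both parents — two paths of length 2: r = 2·(1/2)^2 = 1/2.

0.5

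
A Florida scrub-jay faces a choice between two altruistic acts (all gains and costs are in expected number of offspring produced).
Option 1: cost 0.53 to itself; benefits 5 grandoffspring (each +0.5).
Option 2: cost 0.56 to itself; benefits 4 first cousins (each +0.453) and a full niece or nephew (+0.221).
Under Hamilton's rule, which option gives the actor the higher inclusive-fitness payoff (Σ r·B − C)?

Option 1: r to a grandoffspring = 0.25.
Option 1: Σ r·B − C = (5·0.25·0.5) − 0.53 = 0.095.
Option 2: r to a first cousin = 0.125.
Option 2: r to a full niece or nephew = 0.25.
Option 2: Σ r·B − C = (4·0.125·0.453 + 1·0.25·0.221) − 0.56 = -0.27825.
Option 1 has the higher net inclusive-fitness payoff.

Option 1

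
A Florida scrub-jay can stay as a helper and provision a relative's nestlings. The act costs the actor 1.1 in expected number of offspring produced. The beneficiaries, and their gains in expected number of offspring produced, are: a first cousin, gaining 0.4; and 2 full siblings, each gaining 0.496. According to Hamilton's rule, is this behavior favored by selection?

Hamilton's rule: the trait is favored when the sum of r·B over every recipient exceeds the actor's cost C.
r to a first cousin = 1/8 (first cousins share one grandparent pair — two paths of length 4: r = 2·(1/2)^4 = 1/8).
r to a full sibling = 1/2 (full sibs share both parents — two paths of length 2: r = 2·(1/2)^2 = 1/2).
Summing one r·B term per recipient: 1·0.125·0.4 + 2·0.5·0.496 = 0.546.
0.546 < 1.1: the indirect benefit is less than the cost.

No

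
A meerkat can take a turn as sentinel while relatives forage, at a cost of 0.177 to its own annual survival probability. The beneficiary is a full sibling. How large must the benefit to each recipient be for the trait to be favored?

0.354

r to a full sibling = 0.5 (full sibs share both parents — two paths of length 2: r = 2·(1/2)^2 = 1/2).
Hamilton's rule with n recipients of equal r: n·r·B > C, so B > C/(n·r) = 0.177/(1·0.5) = 0.354.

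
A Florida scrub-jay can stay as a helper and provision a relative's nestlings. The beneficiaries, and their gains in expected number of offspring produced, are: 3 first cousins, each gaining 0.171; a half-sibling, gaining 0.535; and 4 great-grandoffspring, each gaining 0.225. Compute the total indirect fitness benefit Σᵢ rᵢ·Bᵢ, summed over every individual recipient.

0.310375

r to a first cousin = 1/8 (first cousins share one grandparent pair — two paths of length 4: r = 2·(1/2)^4 = 1/8).
r to a half-sibling = 0.25 (half-sibs share one parent — one path of length 2: r = (1/2)^2 = 1/4).
r to a great-grandoffspring = 0.125 (three parent–offspring links: r = (1/2)^3 = 1/8).
Summing one r·B term per recipient: 3·0.125·0.171 + 1·0.25·0.535 + 4·0.125·0.225 = 0.310375.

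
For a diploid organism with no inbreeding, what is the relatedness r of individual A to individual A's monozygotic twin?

1

Each parent–offspring link contributes a factor of 1/2, and independent paths through distinct common ancestors add.
Monozygotic twins share every allele identical by descent: r = 1.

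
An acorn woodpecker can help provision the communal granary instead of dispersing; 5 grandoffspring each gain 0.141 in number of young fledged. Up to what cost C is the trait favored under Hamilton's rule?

0.17625

r to a grandoffspring = 0.25 (two parent–offspring links: r = (1/2)^2 = 1/4).
Hamilton's rule: n·r·B > C, so the trait is favored while C < n·r·B = 5·0.25·0.141 = 0.17625.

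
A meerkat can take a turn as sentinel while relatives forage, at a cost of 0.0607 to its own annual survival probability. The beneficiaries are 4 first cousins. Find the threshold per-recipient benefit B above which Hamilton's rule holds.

r to a first cousin = 0.125 (first cousins share one grandparent pair — two paths of length 4: r = 2·(1/2)^4 = 1/8).
Hamilton's rule with n recipients of equal r: n·r·B > C, so B > C/(n·r) = 0.0607/(4·0.125) = 0.1214.

0.1214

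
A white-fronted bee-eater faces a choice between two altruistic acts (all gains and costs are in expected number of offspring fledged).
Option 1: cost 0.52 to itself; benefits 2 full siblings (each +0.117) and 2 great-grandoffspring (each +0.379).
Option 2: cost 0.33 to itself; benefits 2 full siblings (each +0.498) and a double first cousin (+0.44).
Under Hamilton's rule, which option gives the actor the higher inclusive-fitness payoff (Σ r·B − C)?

Option 2

Option 1: r to a full sibling = 0.5.
Option 1: r to a great-grandoffspring = 0.125.
Option 1: Σ r·B − C = (2·0.5·0.117 + 2·0.125·0.379) − 0.52 = -0.30825.
Option 2: r to a full sibling = 0.5.
Option 2: r to a double first cousin = 0.25.
Option 2: Σ r·B − C = (2·0.5·0.498 + 1·0.25·0.44) − 0.33 = 0.278.
Option 2 has the higher net inclusive-fitness payoff.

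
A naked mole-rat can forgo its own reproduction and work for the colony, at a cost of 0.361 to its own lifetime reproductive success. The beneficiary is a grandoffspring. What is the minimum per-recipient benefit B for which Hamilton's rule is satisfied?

1.444

r to a grandoffspring = 0.25 (two parent–offspring links: r = (1/2)^2 = 1/4).
Hamilton's rule with n recipients of equal r: n·r·B > C, so B > C/(n·r) = 0.361/(1·0.25) = 1.444.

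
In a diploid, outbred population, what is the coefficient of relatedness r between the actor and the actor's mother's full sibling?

0.25

Each parent–offspring link contributes a factor of 1/2, and independent paths through distinct common ancestors add.
Full aunt/uncle↔niece/nephew: two paths of length 3 through the shared grandparent pair: r = 2·(1/2)^3 = 1/4.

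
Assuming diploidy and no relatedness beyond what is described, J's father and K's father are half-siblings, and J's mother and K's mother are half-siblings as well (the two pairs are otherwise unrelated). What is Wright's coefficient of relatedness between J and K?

Relatedness sums over independent paths through distinct common ancestors.
J and K are related in two ways: half first cousins through their fathers (r = 1/16) and half first cousins through their mothers (r = 1/16).
r = 1/16 + 1/16 = 1/8 = 0.125.

0.125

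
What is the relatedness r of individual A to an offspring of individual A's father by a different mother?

Each parent–offspring link contributes a factor of 1/2, and independent paths through distinct common ancestors add.
Half-sibs share one parent — one path of length 2: r = (1/2)^2 = 1/4.

0.25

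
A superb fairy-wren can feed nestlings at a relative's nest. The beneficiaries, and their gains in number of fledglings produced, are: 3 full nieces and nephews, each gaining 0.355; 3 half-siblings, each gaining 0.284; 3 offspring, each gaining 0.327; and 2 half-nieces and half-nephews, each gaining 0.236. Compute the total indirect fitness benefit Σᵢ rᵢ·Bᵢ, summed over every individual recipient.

r to a full niece or nephew = 1/4 (full aunt/uncle↔niece/nephew: two paths of length 3 through the shared grandparent pair: r = 2·(1/2)^3 = 1/4).
r to a half-sibling = 1/4 (half-sibs share one parent — one path of length 2: r = (1/2)^2 = 1/4).
r to an offspring = 0.5 (one parent–offspring link: r = (1/2)^1 = 1/2).
r to a half-niece or half-nephew = 1/8 (half-aunt/uncle↔niece/nephew: one path of length 3: r = (1/2)^3 = 1/8).
Summing one r·B term per recipient: 3·0.25·0.355 + 3·0.25·0.284 + 3·0.5·0.327 + 2·0.125·0.236 = 1.02875.

1.02875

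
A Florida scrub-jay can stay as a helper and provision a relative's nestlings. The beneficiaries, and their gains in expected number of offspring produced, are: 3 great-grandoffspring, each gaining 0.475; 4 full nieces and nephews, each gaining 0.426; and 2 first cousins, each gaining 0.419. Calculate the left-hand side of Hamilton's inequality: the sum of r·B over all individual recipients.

r to a great-grandoffspring = 0.125 (three parent–offspring links: r = (1/2)^3 = 1/8).
r to a full niece or nephew = 0.25 (full aunt/uncle↔niece/nephew: two paths of length 3 through the shared grandparent pair: r = 2·(1/2)^3 = 1/4).
r to a first cousin = 1/8 (first cousins share one grandparent pair — two paths of length 4: r = 2·(1/2)^4 = 1/8).
Summing one r·B term per recipient: 3·0.125·0.475 + 4·0.25·0.426 + 2·0.125·0.419 = 0.708875.

0.708875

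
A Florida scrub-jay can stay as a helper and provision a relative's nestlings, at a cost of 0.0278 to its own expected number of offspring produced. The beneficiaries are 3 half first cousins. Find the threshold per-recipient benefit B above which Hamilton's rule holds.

0.1483

r to a half first cousin = 1/16 (half first cousins share one grandparent — one path of length 4: r = (1/2)^4 = 1/16).
Hamilton's rule with n recipients of equal r: n·r·B > C, so B > C/(n·r) = 0.0278/(3·0.0625) = 0.1483.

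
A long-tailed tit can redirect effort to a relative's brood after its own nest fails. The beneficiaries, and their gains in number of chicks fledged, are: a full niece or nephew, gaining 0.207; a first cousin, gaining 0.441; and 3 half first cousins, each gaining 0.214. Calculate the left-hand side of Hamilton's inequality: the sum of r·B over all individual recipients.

r to a full niece or nephew = 0.25 (full aunt/uncle↔niece/nephew: two paths of length 3 through the shared grandparent pair: r = 2·(1/2)^3 = 1/4).
r to a first cousin = 1/8 (first cousins share one grandparent pair — two paths of length 4: r = 2·(1/2)^4 = 1/8).
r to a half first cousin = 0.0625 (half first cousins share one grandparent — one path of length 4: r = (1/2)^4 = 1/16).
Summing one r·B term per recipient: 1·0.25·0.207 + 1·0.125·0.441 + 3·0.0625·0.214 = 0.147.

0.147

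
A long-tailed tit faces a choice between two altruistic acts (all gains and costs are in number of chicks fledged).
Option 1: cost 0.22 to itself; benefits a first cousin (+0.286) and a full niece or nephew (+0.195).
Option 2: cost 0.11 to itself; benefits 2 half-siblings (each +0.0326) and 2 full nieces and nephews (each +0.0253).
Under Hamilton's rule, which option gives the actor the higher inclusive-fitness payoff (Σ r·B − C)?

Option 2

Option 1: r to a first cousin = 0.125.
Option 1: r to a full niece or nephew = 0.25.
Option 1: Σ r·B − C = (1·0.125·0.286 + 1·0.25·0.195) − 0.22 = -0.1355.
Option 2: r to a half-sibling = 0.25.
Option 2: r to a full niece or nephew = 0.25.
Option 2: Σ r·B − C = (2·0.25·0.0326 + 2·0.25·0.0253) − 0.11 = -0.08105.
Option 2 has the higher net inclusive-fitness payoff.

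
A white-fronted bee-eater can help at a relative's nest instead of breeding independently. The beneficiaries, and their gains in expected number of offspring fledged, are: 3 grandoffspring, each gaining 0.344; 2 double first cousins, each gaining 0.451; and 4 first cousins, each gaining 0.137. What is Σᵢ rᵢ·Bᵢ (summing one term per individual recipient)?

r to a grandoffspring = 0.25 (two parent–offspring links: r = (1/2)^2 = 1/4).
r to a double first cousin = 0.25 (double first cousins share both grandparent pairs — four paths of length 4: r = 4·(1/2)^4 = 1/4).
r to a first cousin = 1/8 (first cousins share one grandparent pair — two paths of length 4: r = 2·(1/2)^4 = 1/8).
Summing one r·B term per recipient: 3·0.25·0.344 + 2·0.25·0.451 + 4·0.125·0.137 = 0.552.

0.552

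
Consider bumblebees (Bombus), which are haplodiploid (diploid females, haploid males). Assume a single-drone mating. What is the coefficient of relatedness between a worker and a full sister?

0.75

Haplodiploid full sisters inherit their father's entire haploid genome identically (contributing 1/2) and on average half of their mother's contribution (1/2 · 1/2 = 1/4); r = 1/2 + 1/4 = 3/4.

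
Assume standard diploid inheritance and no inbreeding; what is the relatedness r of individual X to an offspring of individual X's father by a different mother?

0.25

Each parent–offspring link contributes a factor of 1/2, and independent paths through distinct common ancestors add.
Half-sibs share one parent — one path of length 2: r = (1/2)^2 = 1/4.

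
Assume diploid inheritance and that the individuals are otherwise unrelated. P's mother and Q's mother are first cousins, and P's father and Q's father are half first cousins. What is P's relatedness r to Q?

Wright's path rule: contributions from independent ancestry routes add.
P and Q are related in two ways: second cousins through their mothers (r = 1/32) and half second cousins through their fathers (r = 1/64).
r = 1/32 + 1/64 = 3/64 = 0.046875.

0.046875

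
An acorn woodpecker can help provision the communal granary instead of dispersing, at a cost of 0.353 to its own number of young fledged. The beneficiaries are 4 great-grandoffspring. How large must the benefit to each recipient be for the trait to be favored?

r to a great-grandoffspring = 1/8 (three parent–offspring links: r = (1/2)^3 = 1/8).
Hamilton's rule with n recipients of equal r: n·r·B > C, so B > C/(n·r) = 0.353/(4·0.125) = 0.706.

0.706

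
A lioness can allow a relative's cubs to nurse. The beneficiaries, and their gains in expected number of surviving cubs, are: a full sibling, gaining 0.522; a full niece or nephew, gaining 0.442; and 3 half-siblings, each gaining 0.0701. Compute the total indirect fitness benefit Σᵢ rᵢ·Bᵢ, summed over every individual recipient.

r to a full sibling = 1/2 (full sibs share both parents — two paths of length 2: r = 2·(1/2)^2 = 1/2).
r to a full niece or nephew = 0.25 (full aunt/uncle↔niece/nephew: two paths of length 3 through the shared grandparent pair: r = 2·(1/2)^3 = 1/4).
r to a half-sibling = 1/4 (half-sibs share one parent — one path of length 2: r = (1/2)^2 = 1/4).
Summing one r·B term per recipient: 1·0.5·0.522 + 1·0.25·0.442 + 3·0.25·0.0701 = 0.424075.

0.424075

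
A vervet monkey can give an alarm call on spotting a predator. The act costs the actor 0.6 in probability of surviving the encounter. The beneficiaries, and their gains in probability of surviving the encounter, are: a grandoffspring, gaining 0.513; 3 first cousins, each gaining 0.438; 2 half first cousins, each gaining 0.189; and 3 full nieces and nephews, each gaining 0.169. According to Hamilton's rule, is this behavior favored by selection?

No

Hamilton's rule: the trait is favored when the sum of r·B over every recipient exceeds the actor's cost C.
r to a grandoffspring = 0.25 (two parent–offspring links: r = (1/2)^2 = 1/4).
r to a first cousin = 0.125 (first cousins share one grandparent pair — two paths of length 4: r = 2·(1/2)^4 = 1/8).
r to a half first cousin = 0.0625 (half first cousins share one grandparent — one path of length 4: r = (1/2)^4 = 1/16).
r to a full niece or nephew = 0.25 (full aunt/uncle↔niece/nephew: two paths of length 3 through the shared grandparent pair: r = 2·(1/2)^3 = 1/4).
Summing one r·B term per recipient: 1·0.25·0.513 + 3·0.125·0.438 + 2·0.0625·0.189 + 3·0.25·0.169 = 0.442875.
0.442875 < 0.6: the indirect benefit is less than the cost.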